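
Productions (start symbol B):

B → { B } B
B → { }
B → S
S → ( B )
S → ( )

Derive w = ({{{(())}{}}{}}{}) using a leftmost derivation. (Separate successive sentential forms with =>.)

B => S   [B → S]
S => (B)   [S → ( B )]
(B) => ({B}B)   [B → { B } B]
({B}B) => ({{B}B}B)   [B → { B } B]
({{B}B}B) => ({{{B}B}B}B)   [B → { B } B]
({{{B}B}B}B) => ({{{S}B}B}B)   [B → S]
({{{S}B}B}B) => ({{{(B)}B}B}B)   [S → ( B )]
({{{(B)}B}B}B) => ({{{(S)}B}B}B)   [B → S]
({{{(S)}B}B}B) => ({{{(())}B}B}B)   [S → ( )]
({{{(())}B}B}B) => ({{{(())}{}}B}B)   [B → { }]
({{{(())}{}}B}B) => ({{{(())}{}}{}}B)   [B → { }]
({{{(())}{}}{}}B) => ({{{(())}{}}{}}{})   [B → { }]

B => S => (B) => ({B}B) => ({{B}B}B) => ({{{B}B}B}B) => ({{{S}B}B}B) => ({{{(B)}B}B}B) => ({{{(S)}B}B}B) => ({{{(())}B}B}B) => ({{{(())}{}}B}B) => ({{{(())}{}}{}}B) => ({{{(())}{}}{}}{})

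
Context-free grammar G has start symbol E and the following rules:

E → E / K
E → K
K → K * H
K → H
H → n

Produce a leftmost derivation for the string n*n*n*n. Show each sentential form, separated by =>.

E => K   [E → K]
K => K*H   [K → K * H]
K*H => K*H*H   [K → K * H]
K*H*H => K*H*H*H   [K → K * H]
K*H*H*H => H*H*H*H   [K → H]
H*H*H*H => n*H*H*H   [H → n]
n*H*H*H => n*n*H*H   [H → n]
n*n*H*H => n*n*n*H   [H → n]
n*n*n*H => n*n*n*n   [H → n]

E => K => K*H => K*H*H => K*H*H*H => H*H*H*H => n*H*H*H => n*n*H*H => n*n*n*H => n*n*n*n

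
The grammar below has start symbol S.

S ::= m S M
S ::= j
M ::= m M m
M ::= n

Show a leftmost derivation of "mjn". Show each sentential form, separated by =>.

S => mSM => mjM => mjn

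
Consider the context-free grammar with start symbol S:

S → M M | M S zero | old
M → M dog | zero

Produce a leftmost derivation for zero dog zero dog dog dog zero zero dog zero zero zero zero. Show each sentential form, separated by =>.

S => M S zero => M dog S zero => zero dog S zero => zero dog M S zero zero => zero dog M dog S zero zero => zero dog M dog dog S zero zero => zero dog M dog dog dog S zero zero => zero dog zero dog dog dog S zero zero => zero dog zero dog dog dog M S zero zero zero => zero dog zero dog dog dog zero S zero zero zero => zero dog zero dog dog dog zero M M zero zero zero => zero dog zero dog dog dog zero M dog M zero zero zero => zero dog zero dog dog dog zero zero dog M zero zero zero => zero dog zero dog dog dog zero zero dog zero zero zero zero

S => M S zero   [S → M S zero]
M S zero => M dog S zero   [M → M dog]
M dog S zero => zero dog S zero   [M → zero]
zero dog S zero => zero dog M S zero zero   [S → M S zero]
zero dog M S zero zero => zero dog M dog S zero zero   [M → M dog]
zero dog M dog S zero zero => zero dog M dog dog S zero zero   [M → M dog]
zero dog M dog dog S zero zero => zero dog M dog dog dog S zero zero   [M → M dog]
zero dog M dog dog dog S zero zero => zero dog zero dog dog dog S zero zero   [M → zero]
zero dog zero dog dog dog S zero zero => zero dog zero dog dog dog M S zero zero zero   [S → M S zero]
zero dog zero dog dog dog M S zero zero zero => zero dog zero dog dog dog zero S zero zero zero   [M → zero]
zero dog zero dog dog dog zero S zero zero zero => zero dog zero dog dog dog zero M M zero zero zero   [S → M M]
zero dog zero dog dog dog zero M M zero zero zero => zero dog zero dog dog dog zero M dog M zero zero zero   [M → M dog]
zero dog zero dog dog dog zero M dog M zero zero zero => zero dog zero dog dog dog zero zero dog M zero zero zero   [M → zero]
zero dog zero dog dog dog zero zero dog M zero zero zero => zero dog zero dog dog dog zero zero dog zero zero zero zero   [M → zero]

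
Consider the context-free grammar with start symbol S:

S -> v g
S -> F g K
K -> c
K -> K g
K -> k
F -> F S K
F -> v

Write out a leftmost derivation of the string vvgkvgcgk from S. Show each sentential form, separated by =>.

S=>FgK=>FSKgK=>FSKSKgK=>vSKSKgK=>vvgKSKgK=>vvgkSKgK=>vvgkvgKgK=>vvgkvgcgK=>vvgkvgcgk

S => FgK   [S -> F g K]
FgK => FSKgK   [F -> F S K]
FSKgK => FSKSKgK   [F -> F S K]
FSKSKgK => vSKSKgK   [F -> v]
vSKSKgK => vvgKSKgK   [S -> v g]
vvgKSKgK => vvgkSKgK   [K -> k]
vvgkSKgK => vvgkvgKgK   [S -> v g]
vvgkvgKgK => vvgkvgcgK   [K -> c]
vvgkvgcgK => vvgkvgcgk   [K -> k]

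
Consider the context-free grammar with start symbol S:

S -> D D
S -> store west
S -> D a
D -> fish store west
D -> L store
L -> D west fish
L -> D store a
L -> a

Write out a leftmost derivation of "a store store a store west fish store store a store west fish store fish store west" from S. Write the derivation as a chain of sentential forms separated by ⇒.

S ⇒ D D ⇒ L store D ⇒ D west fish store D ⇒ L store west fish store D ⇒ D store a store west fish store D ⇒ L store store a store west fish store D ⇒ D west fish store store a store west fish store D ⇒ L store west fish store store a store west fish store D ⇒ D store a store west fish store store a store west fish store D ⇒ L store store a store west fish store store a store west fish store D ⇒ a store store a store west fish store store a store west fish store D ⇒ a store store a store west fish store store a store west fish store fish store west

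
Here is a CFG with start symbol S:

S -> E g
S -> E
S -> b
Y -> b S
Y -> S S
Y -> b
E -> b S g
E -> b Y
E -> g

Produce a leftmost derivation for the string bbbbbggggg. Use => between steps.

S => Eg   [S -> E g]
Eg => bSgg   [E -> b S g]
bSgg => bEgg   [S -> E]
bEgg => bbSggg   [E -> b S g]
bbSggg => bbEggg   [S -> E]
bbEggg => bbbSgggg   [E -> b S g]
bbbSgggg => bbbEggggg   [S -> E g]
bbbEggggg => bbbbYggggg   [E -> b Y]
bbbbYggggg => bbbbbggggg   [Y -> b]

S=>Eg=>bSgg=>bEgg=>bbSggg=>bbEggg=>bbbSgggg=>bbbEggggg=>bbbbYggggg=>bbbbbggggg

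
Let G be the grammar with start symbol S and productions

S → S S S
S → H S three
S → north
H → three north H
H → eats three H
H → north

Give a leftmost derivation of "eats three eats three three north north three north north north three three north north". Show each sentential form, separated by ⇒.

S ⇒ S S S   [S → S S S]
S S S ⇒ H S three S S   [S → H S three]
H S three S S ⇒ eats three H S three S S   [H → eats three H]
eats three H S three S S ⇒ eats three eats three H S three S S   [H → eats three H]
eats three eats three H S three S S ⇒ eats three eats three three north H S three S S   [H → three north H]
eats three eats three three north H S three S S ⇒ eats three eats three three north north S three S S   [H → north]
eats three eats three three north north S three S S ⇒ eats three eats three three north north H S three three S S   [S → H S three]
eats three eats three three north north H S three three S S ⇒ eats three eats three three north north three north H S three three S S   [H → three north H]
eats three eats three three north north three north H S three three S S ⇒ eats three eats three three north north three north north S three three S S   [H → north]
eats three eats three three north north three north north S three three S S ⇒ eats three eats three three north north three north north north three three S S   [S → north]
eats three eats three three north north three north north north three three S S ⇒ eats three eats three three north north three north north north three three north S   [S → north]
eats three eats three three north north three north north north three three north S ⇒ eats three eats three three north north three north north north three three north north   [S → north]

S ⇒ S S S ⇒ H S three S S ⇒ eats three H S three S S ⇒ eats three eats three H S three S S ⇒ eats three eats three three north H S three S S ⇒ eats three eats three three north north S three S S ⇒ eats three eats three three north north H S three three S S ⇒ eats three eats three three north north three north H S three three S S ⇒ eats three eats three three north north three north north S three three S S ⇒ eats three eats three three north north three north north north three three S S ⇒ eats three eats three three north north three north north north three three north S ⇒ eats three eats three three north north three north north north three three north north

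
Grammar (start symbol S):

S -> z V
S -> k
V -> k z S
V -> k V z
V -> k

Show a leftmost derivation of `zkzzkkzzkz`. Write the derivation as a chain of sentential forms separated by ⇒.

S⇒zV⇒zkzS⇒zkzzV⇒zkzzkVz⇒zkzzkkzSz⇒zkzzkkzzVz⇒zkzzkkzzkz

S ⇒ zV   [S -> z V]
zV ⇒ zkzS   [V -> k z S]
zkzS ⇒ zkzzV   [S -> z V]
zkzzV ⇒ zkzzkVz   [V -> k V z]
zkzzkVz ⇒ zkzzkkzSz   [V -> k z S]
zkzzkkzSz ⇒ zkzzkkzzVz   [S -> z V]
zkzzkkzzVz ⇒ zkzzkkzzkz   [V -> k]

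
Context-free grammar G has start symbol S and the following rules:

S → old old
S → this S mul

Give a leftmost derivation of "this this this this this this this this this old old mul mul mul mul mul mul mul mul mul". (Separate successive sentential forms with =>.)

S => this S mul => this this S mul mul => this this this S mul mul mul => this this this this S mul mul mul mul => this this this this this S mul mul mul mul mul => this this this this this this S mul mul mul mul mul mul => this this this this this this this S mul mul mul mul mul mul mul => this this this this this this this this S mul mul mul mul mul mul mul mul => this this this this this this this this this S mul mul mul mul mul mul mul mul mul => this this this this this this this this this old old mul mul mul mul mul mul mul mul mul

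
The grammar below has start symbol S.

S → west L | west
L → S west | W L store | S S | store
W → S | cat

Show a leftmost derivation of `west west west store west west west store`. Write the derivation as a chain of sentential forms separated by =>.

S => west L => west W L store => west S L store => west west L L store => west west S west L store => west west west L west L store => west west west store west L store => west west west store west S west store => west west west store west west west store

S => west L   [S → west L]
west L => west W L store   [L → W L store]
west W L store => west S L store   [W → S]
west S L store => west west L L store   [S → west L]
west west L L store => west west S west L store   [L → S west]
west west S west L store => west west west L west L store   [S → west L]
west west west L west L store => west west west store west L store   [L → store]
west west west store west L store => west west west store west S west store   [L → S west]
west west west store west S west store => west west west store west west west store   [S → west]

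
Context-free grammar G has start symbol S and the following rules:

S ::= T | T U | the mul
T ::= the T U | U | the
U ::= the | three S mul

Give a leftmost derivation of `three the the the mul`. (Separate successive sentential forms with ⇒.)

S ⇒ T ⇒ U ⇒ three S mul ⇒ three T mul ⇒ three the T U mul ⇒ three the U U mul ⇒ three the the U mul ⇒ three the the the mul

S ⇒ T   [S ::= T]
T ⇒ U   [T ::= U]
U ⇒ three S mul   [U ::= three S mul]
three S mul ⇒ three T mul   [S ::= T]
three T mul ⇒ three the T U mul   [T ::= the T U]
three the T U mul ⇒ three the U U mul   [T ::= U]
three the U U mul ⇒ three the the U mul   [U ::= the]
three the the U mul ⇒ three the the the mul   [U ::= the]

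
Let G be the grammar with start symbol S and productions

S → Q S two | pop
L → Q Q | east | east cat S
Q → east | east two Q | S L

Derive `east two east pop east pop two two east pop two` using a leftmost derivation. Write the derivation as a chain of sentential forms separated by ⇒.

S ⇒ Q S two ⇒ S L S two ⇒ Q S two L S two ⇒ east two Q S two L S two ⇒ east two east S two L S two ⇒ east two east Q S two two L S two ⇒ east two east S L S two two L S two ⇒ east two east pop L S two two L S two ⇒ east two east pop east S two two L S two ⇒ east two east pop east pop two two L S two ⇒ east two east pop east pop two two east S two ⇒ east two east pop east pop two two east pop two

S ⇒ Q S two   [S → Q S two]
Q S two ⇒ S L S two   [Q → S L]
S L S two ⇒ Q S two L S two   [S → Q S two]
Q S two L S two ⇒ east two Q S two L S two   [Q → east two Q]
east two Q S two L S two ⇒ east two east S two L S two   [Q → east]
east two east S two L S two ⇒ east two east Q S two two L S two   [S → Q S two]
east two east Q S two two L S two ⇒ east two east S L S two two L S two   [Q → S L]
east two east S L S two two L S two ⇒ east two east pop L S two two L S two   [S → pop]
east two east pop L S two two L S two ⇒ east two east pop east S two two L S two   [L → east]
east two east pop east S two two L S two ⇒ east two east pop east pop two two L S two   [S → pop]
east two east pop east pop two two L S two ⇒ east two east pop east pop two two east S two   [L → east]
east two east pop east pop two two east S two ⇒ east two east pop east pop two two east pop two   [S → pop]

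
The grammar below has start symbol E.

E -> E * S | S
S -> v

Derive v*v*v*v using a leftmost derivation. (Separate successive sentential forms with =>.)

E => E*S => E*S*S => E*S*S*S => S*S*S*S => v*S*S*S => v*v*S*S => v*v*v*S => v*v*v*v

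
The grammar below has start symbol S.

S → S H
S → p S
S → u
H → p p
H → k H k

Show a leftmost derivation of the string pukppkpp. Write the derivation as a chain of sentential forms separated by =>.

S => SH => pSH => pSHH => puHH => pukHkH => pukppkH => pukppkpp

S => SH   [S → S H]
SH => pSH   [S → p S]
pSH => pSHH   [S → S H]
pSHH => puHH   [S → u]
puHH => pukHkH   [H → k H k]
pukHkH => pukppkH   [H → p p]
pukppkH => pukppkpp   [H → p p]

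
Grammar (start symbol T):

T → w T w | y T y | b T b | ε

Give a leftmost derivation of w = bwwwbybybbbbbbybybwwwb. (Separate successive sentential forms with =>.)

T => bTb   [T → b T b]
bTb => bwTwb   [T → w T w]
bwTwb => bwwTwwb   [T → w T w]
bwwTwwb => bwwwTwwwb   [T → w T w]
bwwwTwwwb => bwwwbTbwwwb   [T → b T b]
bwwwbTbwwwb => bwwwbyTybwwwb   [T → y T y]
bwwwbyTybwwwb => bwwwbybTbybwwwb   [T → b T b]
bwwwbybTbybwwwb => bwwwbybyTybybwwwb   [T → y T y]
bwwwbybyTybybwwwb => bwwwbybybTbybybwwwb   [T → b T b]
bwwwbybybTbybybwwwb => bwwwbybybbTbbybybwwwb   [T → b T b]
bwwwbybybbTbbybybwwwb => bwwwbybybbbTbbbybybwwwb   [T → b T b]
bwwwbybybbbTbbbybybwwwb => bwwwbybybbbbbbybybwwwb   [T → ε]

T => bTb => bwTwb => bwwTwwb => bwwwTwwwb => bwwwbTbwwwb => bwwwbyTybwwwb => bwwwbybTbybwwwb => bwwwbybyTybybwwwb => bwwwbybybTbybybwwwb => bwwwbybybbTbbybybwwwb => bwwwbybybbbTbbbybybwwwb => bwwwbybybbbbbbybybwwwb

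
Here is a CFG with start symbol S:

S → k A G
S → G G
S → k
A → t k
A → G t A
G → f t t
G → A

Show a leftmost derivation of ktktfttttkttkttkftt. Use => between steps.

S=>kAG=>kGtAG=>kAtAG=>kGtAtAG=>kAtAtAG=>kGtAtAtAG=>kAtAtAtAG=>ktktAtAtAG=>ktktGtAtAtAG=>ktktftttAtAtAG=>ktktfttttktAtAG=>ktktfttttkttktAG=>ktktfttttkttkttkG=>ktktfttttkttkttkftt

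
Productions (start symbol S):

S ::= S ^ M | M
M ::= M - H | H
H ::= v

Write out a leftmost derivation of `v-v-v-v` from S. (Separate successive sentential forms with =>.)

S => M   [S ::= M]
M => M-H   [M ::= M - H]
M-H => M-H-H   [M ::= M - H]
M-H-H => M-H-H-H   [M ::= M - H]
M-H-H-H => H-H-H-H   [M ::= H]
H-H-H-H => v-H-H-H   [H ::= v]
v-H-H-H => v-v-H-H   [H ::= v]
v-v-H-H => v-v-v-H   [H ::= v]
v-v-v-H => v-v-v-v   [H ::= v]

S => M => M-H => M-H-H => M-H-H-H => H-H-H-H => v-H-H-H => v-v-H-H => v-v-v-H => v-v-v-v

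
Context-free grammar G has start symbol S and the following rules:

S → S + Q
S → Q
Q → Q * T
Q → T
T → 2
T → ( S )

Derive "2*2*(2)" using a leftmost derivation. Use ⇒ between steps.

S ⇒ Q ⇒ Q*T ⇒ Q*T*T ⇒ T*T*T ⇒ 2*T*T ⇒ 2*2*T ⇒ 2*2*(S) ⇒ 2*2*(Q) ⇒ 2*2*(T) ⇒ 2*2*(2)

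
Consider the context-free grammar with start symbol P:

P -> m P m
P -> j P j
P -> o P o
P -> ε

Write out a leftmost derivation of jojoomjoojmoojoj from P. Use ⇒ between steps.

P ⇒ jPj ⇒ joPoj ⇒ jojPjoj ⇒ jojoPojoj ⇒ jojooPoojoj ⇒ jojoomPmoojoj ⇒ jojoomjPjmoojoj ⇒ jojoomjoPojmoojoj ⇒ jojoomjoojmoojoj

P ⇒ jPj   [P -> j P j]
jPj ⇒ joPoj   [P -> o P o]
joPoj ⇒ jojPjoj   [P -> j P j]
jojPjoj ⇒ jojoPojoj   [P -> o P o]
jojoPojoj ⇒ jojooPoojoj   [P -> o P o]
jojooPoojoj ⇒ jojoomPmoojoj   [P -> m P m]
jojoomPmoojoj ⇒ jojoomjPjmoojoj   [P -> j P j]
jojoomjPjmoojoj ⇒ jojoomjoPojmoojoj   [P -> o P o]
jojoomjoPojmoojoj ⇒ jojoomjoojmoojoj   [P -> ε]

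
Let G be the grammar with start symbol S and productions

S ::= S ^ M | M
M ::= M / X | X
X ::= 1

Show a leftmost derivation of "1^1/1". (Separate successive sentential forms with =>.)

S => S^M   [S ::= S ^ M]
S^M => M^M   [S ::= M]
M^M => X^M   [M ::= X]
X^M => 1^M   [X ::= 1]
1^M => 1^M/X   [M ::= M / X]
1^M/X => 1^X/X   [M ::= X]
1^X/X => 1^1/X   [X ::= 1]
1^1/X => 1^1/1   [X ::= 1]

S => S^M => M^M => X^M => 1^M => 1^M/X => 1^X/X => 1^1/X => 1^1/1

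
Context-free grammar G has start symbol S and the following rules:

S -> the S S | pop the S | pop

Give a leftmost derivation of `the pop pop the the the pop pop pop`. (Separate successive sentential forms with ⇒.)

S ⇒ the S S ⇒ the pop S ⇒ the pop pop the S ⇒ the pop pop the the S S ⇒ the pop pop the the the S S S ⇒ the pop pop the the the pop S S ⇒ the pop pop the the the pop pop S ⇒ the pop pop the the the pop pop pop

S ⇒ the S S   [S -> the S S]
the S S ⇒ the pop S   [S -> pop]
the pop S ⇒ the pop pop the S   [S -> pop the S]
the pop pop the S ⇒ the pop pop the the S S   [S -> the S S]
the pop pop the the S S ⇒ the pop pop the the the S S S   [S -> the S S]
the pop pop the the the S S S ⇒ the pop pop the the the pop S S   [S -> pop]
the pop pop the the the pop S S ⇒ the pop pop the the the pop pop S   [S -> pop]
the pop pop the the the pop pop S ⇒ the pop pop the the the pop pop pop   [S -> pop]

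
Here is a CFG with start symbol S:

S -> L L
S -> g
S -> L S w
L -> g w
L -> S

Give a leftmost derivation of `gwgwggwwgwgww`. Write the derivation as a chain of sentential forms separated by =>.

S => LSw   [S -> L S w]
LSw => SSw   [L -> S]
SSw => LSwSw   [S -> L S w]
LSwSw => gwSwSw   [L -> g w]
gwSwSw => gwLLwSw   [S -> L L]
gwLLwSw => gwgwLwSw   [L -> g w]
gwgwLwSw => gwgwSwSw   [L -> S]
gwgwSwSw => gwgwLLwSw   [S -> L L]
gwgwLLwSw => gwgwSLwSw   [L -> S]
gwgwSLwSw => gwgwgLwSw   [S -> g]
gwgwgLwSw => gwgwggwwSw   [L -> g w]
gwgwggwwSw => gwgwggwwLLw   [S -> L L]
gwgwggwwLLw => gwgwggwwgwLw   [L -> g w]
gwgwggwwgwLw => gwgwggwwgwgww   [L -> g w]

S=>LSw=>SSw=>LSwSw=>gwSwSw=>gwLLwSw=>gwgwLwSw=>gwgwSwSw=>gwgwLLwSw=>gwgwSLwSw=>gwgwgLwSw=>gwgwggwwSw=>gwgwggwwLLw=>gwgwggwwgwLw=>gwgwggwwgwgww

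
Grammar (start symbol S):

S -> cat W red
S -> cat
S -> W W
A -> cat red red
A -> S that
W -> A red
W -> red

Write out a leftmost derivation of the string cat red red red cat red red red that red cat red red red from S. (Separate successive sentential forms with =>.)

S => W W   [S -> W W]
W W => A red W   [W -> A red]
A red W => S that red W   [A -> S that]
S that red W => W W that red W   [S -> W W]
W W that red W => A red W that red W   [W -> A red]
A red W that red W => cat red red red W that red W   [A -> cat red red]
cat red red red W that red W => cat red red red A red that red W   [W -> A red]
cat red red red A red that red W => cat red red red cat red red red that red W   [A -> cat red red]
cat red red red cat red red red that red W => cat red red red cat red red red that red A red   [W -> A red]
cat red red red cat red red red that red A red => cat red red red cat red red red that red cat red red red   [A -> cat red red]

S => W W => A red W => S that red W => W W that red W => A red W that red W => cat red red red W that red W => cat red red red A red that red W => cat red red red cat red red red that red W => cat red red red cat red red red that red A red => cat red red red cat red red red that red cat red red red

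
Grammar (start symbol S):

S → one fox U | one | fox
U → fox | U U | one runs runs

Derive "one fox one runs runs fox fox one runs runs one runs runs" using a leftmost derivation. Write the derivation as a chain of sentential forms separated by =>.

S => one fox U => one fox U U => one fox U U U => one fox U U U U => one fox one runs runs U U U => one fox one runs runs U U U U => one fox one runs runs fox U U U => one fox one runs runs fox fox U U => one fox one runs runs fox fox one runs runs U => one fox one runs runs fox fox one runs runs one runs runs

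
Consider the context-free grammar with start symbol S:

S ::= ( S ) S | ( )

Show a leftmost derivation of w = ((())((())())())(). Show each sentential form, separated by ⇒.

S ⇒ (S)S   [S ::= ( S ) S]
(S)S ⇒ ((S)S)S   [S ::= ( S ) S]
((S)S)S ⇒ ((())S)S   [S ::= ( )]
((())S)S ⇒ ((())(S)S)S   [S ::= ( S ) S]
((())(S)S)S ⇒ ((())((S)S)S)S   [S ::= ( S ) S]
((())((S)S)S)S ⇒ ((())((())S)S)S   [S ::= ( )]
((())((())S)S)S ⇒ ((())((())())S)S   [S ::= ( )]
((())((())())S)S ⇒ ((())((())())())S   [S ::= ( )]
((())((())())())S ⇒ ((())((())())())()   [S ::= ( )]

S⇒(S)S⇒((S)S)S⇒((())S)S⇒((())(S)S)S⇒((())((S)S)S)S⇒((())((())S)S)S⇒((())((())())S)S⇒((())((())())())S⇒((())((())())())()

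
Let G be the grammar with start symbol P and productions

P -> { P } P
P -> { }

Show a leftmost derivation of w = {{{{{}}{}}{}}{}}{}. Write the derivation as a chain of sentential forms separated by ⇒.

P⇒{P}P⇒{{P}P}P⇒{{{P}P}P}P⇒{{{{P}P}P}P}P⇒{{{{{}}P}P}P}P⇒{{{{{}}{}}P}P}P⇒{{{{{}}{}}{}}P}P⇒{{{{{}}{}}{}}{}}P⇒{{{{{}}{}}{}}{}}{}

P ⇒ {P}P   [P -> { P } P]
{P}P ⇒ {{P}P}P   [P -> { P } P]
{{P}P}P ⇒ {{{P}P}P}P   [P -> { P } P]
{{{P}P}P}P ⇒ {{{{P}P}P}P}P   [P -> { P } P]
{{{{P}P}P}P}P ⇒ {{{{{}}P}P}P}P   [P -> { }]
{{{{{}}P}P}P}P ⇒ {{{{{}}{}}P}P}P   [P -> { }]
{{{{{}}{}}P}P}P ⇒ {{{{{}}{}}{}}P}P   [P -> { }]
{{{{{}}{}}{}}P}P ⇒ {{{{{}}{}}{}}{}}P   [P -> { }]
{{{{{}}{}}{}}{}}P ⇒ {{{{{}}{}}{}}{}}{}   [P -> { }]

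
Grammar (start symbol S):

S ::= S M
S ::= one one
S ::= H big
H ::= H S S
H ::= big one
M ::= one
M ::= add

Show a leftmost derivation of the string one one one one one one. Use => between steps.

S => S M => S M M => S M M M => S M M M M => one one M M M M => one one one M M M => one one one one M M => one one one one one M => one one one one one one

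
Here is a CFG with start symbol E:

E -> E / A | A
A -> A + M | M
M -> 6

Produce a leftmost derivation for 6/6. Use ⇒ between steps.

E ⇒ E/A ⇒ A/A ⇒ M/A ⇒ 6/A ⇒ 6/M ⇒ 6/6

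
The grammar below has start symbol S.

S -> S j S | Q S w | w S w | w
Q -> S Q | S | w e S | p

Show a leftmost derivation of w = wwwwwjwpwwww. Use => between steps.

S => wSw => wwSww => wwQSwww => wwSQSwww => wwSjSQSwww => wwQSwjSQSwww => wwSSwjSQSwww => wwwSwjSQSwww => wwwwwjSQSwww => wwwwwjwQSwww => wwwwwjwpSwww => wwwwwjwpwwww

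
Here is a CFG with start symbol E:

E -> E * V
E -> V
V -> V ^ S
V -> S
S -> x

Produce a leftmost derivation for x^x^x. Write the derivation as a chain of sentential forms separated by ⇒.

E ⇒ V   [E -> V]
V ⇒ V^S   [V -> V ^ S]
V^S ⇒ V^S^S   [V -> V ^ S]
V^S^S ⇒ S^S^S   [V -> S]
S^S^S ⇒ x^S^S   [S -> x]
x^S^S ⇒ x^x^S   [S -> x]
x^x^S ⇒ x^x^x   [S -> x]

E ⇒ V ⇒ V^S ⇒ V^S^S ⇒ S^S^S ⇒ x^S^S ⇒ x^x^S ⇒ x^x^x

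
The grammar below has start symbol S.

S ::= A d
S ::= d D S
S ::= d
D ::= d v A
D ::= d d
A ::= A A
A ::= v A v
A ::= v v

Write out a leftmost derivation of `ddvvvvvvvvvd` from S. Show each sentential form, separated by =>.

S => dDS => ddvAS => ddvAAS => ddvAAAS => ddvvvAAS => ddvvvvAvAS => ddvvvvvvvAS => ddvvvvvvvvvS => ddvvvvvvvvvd

S => dDS   [S ::= d D S]
dDS => ddvAS   [D ::= d v A]
ddvAS => ddvAAS   [A ::= A A]
ddvAAS => ddvAAAS   [A ::= A A]
ddvAAAS => ddvvvAAS   [A ::= v v]
ddvvvAAS => ddvvvvAvAS   [A ::= v A v]
ddvvvvAvAS => ddvvvvvvvAS   [A ::= v v]
ddvvvvvvvAS => ddvvvvvvvvvS   [A ::= v v]
ddvvvvvvvvvS => ddvvvvvvvvvd   [S ::= d]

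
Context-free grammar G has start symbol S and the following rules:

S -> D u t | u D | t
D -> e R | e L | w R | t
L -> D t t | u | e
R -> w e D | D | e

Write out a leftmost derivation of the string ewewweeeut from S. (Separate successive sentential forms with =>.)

S=>Dut=>eRut=>eweDut=>ewewRut=>ewewweDut=>ewewweeRut=>ewewweeeut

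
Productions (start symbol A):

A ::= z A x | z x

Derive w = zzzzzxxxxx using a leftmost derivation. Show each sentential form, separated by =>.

A => zAx => zzAxx => zzzAxxx => zzzzAxxxx => zzzzzxxxxx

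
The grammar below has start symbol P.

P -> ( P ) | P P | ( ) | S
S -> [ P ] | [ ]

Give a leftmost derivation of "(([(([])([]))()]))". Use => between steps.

P => (P) => ((P)) => ((S)) => (([P])) => (([PP])) => (([(P)P])) => (([(PP)P])) => (([((P)P)P])) => (([((S)P)P])) => (([(([])P)P])) => (([(([])(P))P])) => (([(([])(S))P])) => (([(([])([]))P])) => (([(([])([]))()]))

P => (P)   [P -> ( P )]
(P) => ((P))   [P -> ( P )]
((P)) => ((S))   [P -> S]
((S)) => (([P]))   [S -> [ P ]]
(([P])) => (([PP]))   [P -> P P]
(([PP])) => (([(P)P]))   [P -> ( P )]
(([(P)P])) => (([(PP)P]))   [P -> P P]
(([(PP)P])) => (([((P)P)P]))   [P -> ( P )]
(([((P)P)P])) => (([((S)P)P]))   [P -> S]
(([((S)P)P])) => (([(([])P)P]))   [S -> [ ]]
(([(([])P)P])) => (([(([])(P))P]))   [P -> ( P )]
(([(([])(P))P])) => (([(([])(S))P]))   [P -> S]
(([(([])(S))P])) => (([(([])([]))P]))   [S -> [ ]]
(([(([])([]))P])) => (([(([])([]))()]))   [P -> ( )]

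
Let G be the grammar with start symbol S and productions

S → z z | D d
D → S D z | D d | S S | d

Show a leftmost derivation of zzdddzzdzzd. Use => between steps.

S => Dd   [S → D d]
Dd => SSd   [D → S S]
SSd => DdSd   [S → D d]
DdSd => SDzdSd   [D → S D z]
SDzdSd => zzDzdSd   [S → z z]
zzDzdSd => zzSDzzdSd   [D → S D z]
zzSDzzdSd => zzDdDzzdSd   [S → D d]
zzDdDzzdSd => zzddDzzdSd   [D → d]
zzddDzzdSd => zzdddzzdSd   [D → d]
zzdddzzdSd => zzdddzzdzzd   [S → z z]

S => Dd => SSd => DdSd => SDzdSd => zzDzdSd => zzSDzzdSd => zzDdDzzdSd => zzddDzzdSd => zzdddzzdSd => zzdddzzdzzd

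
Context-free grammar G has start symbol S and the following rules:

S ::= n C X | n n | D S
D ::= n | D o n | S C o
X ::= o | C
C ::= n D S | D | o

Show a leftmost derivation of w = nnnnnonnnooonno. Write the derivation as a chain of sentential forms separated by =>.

S => nCX   [S ::= n C X]
nCX => nnDSX   [C ::= n D S]
nnDSX => nnSCoSX   [D ::= S C o]
nnSCoSX => nnnCXCoSX   [S ::= n C X]
nnnCXCoSX => nnnnDSXCoSX   [C ::= n D S]
nnnnDSXCoSX => nnnnDonSXCoSX   [D ::= D o n]
nnnnDonSXCoSX => nnnnnonSXCoSX   [D ::= n]
nnnnnonSXCoSX => nnnnnonnnXCoSX   [S ::= n n]
nnnnnonnnXCoSX => nnnnnonnnoCoSX   [X ::= o]
nnnnnonnnoCoSX => nnnnnonnnoooSX   [C ::= o]
nnnnnonnnoooSX => nnnnnonnnooonnX   [S ::= n n]
nnnnnonnnooonnX => nnnnnonnnooonno   [X ::= o]

S=>nCX=>nnDSX=>nnSCoSX=>nnnCXCoSX=>nnnnDSXCoSX=>nnnnDonSXCoSX=>nnnnnonSXCoSX=>nnnnnonnnXCoSX=>nnnnnonnnoCoSX=>nnnnnonnnoooSX=>nnnnnonnnooonnX=>nnnnnonnnooonno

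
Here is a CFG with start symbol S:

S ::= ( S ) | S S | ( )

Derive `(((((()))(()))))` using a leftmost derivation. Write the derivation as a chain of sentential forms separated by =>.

S=>(S)=>((S))=>(((S)))=>(((SS)))=>((((S)S)))=>(((((S))S)))=>(((((()))S)))=>(((((()))(S))))=>(((((()))(()))))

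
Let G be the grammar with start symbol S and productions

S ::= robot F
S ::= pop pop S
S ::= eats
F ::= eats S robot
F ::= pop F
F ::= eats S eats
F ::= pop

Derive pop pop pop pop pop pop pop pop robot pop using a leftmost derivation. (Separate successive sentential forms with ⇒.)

S ⇒ pop pop S ⇒ pop pop pop pop S ⇒ pop pop pop pop pop pop S ⇒ pop pop pop pop pop pop pop pop S ⇒ pop pop pop pop pop pop pop pop robot F ⇒ pop pop pop pop pop pop pop pop robot pop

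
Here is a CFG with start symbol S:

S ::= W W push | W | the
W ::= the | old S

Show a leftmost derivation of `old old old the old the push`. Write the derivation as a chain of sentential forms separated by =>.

S => W => old S => old W W push => old old S W push => old old W W push => old old old S W push => old old old the W push => old old old the old S push => old old old the old the push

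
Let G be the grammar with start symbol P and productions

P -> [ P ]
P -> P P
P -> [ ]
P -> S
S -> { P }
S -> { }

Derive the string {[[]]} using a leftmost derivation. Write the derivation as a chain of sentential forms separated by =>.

P => S => {P} => {[P]} => {[[]]}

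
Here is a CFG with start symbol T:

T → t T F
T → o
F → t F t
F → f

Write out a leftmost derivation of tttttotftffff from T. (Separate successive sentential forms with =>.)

T=>tTF=>ttTFF=>tttTFFF=>ttttTFFFF=>tttttTFFFFF=>tttttoFFFFF=>tttttotFtFFFF=>tttttotftFFFF=>tttttotftfFFF=>tttttotftffFF=>tttttotftfffF=>tttttotftffff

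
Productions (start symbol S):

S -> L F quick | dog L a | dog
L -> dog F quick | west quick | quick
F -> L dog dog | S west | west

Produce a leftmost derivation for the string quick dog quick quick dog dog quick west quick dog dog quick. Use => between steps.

S => L F quick => quick F quick => quick L dog dog quick => quick dog F quick dog dog quick => quick dog S west quick dog dog quick => quick dog L F quick west quick dog dog quick => quick dog quick F quick west quick dog dog quick => quick dog quick L dog dog quick west quick dog dog quick => quick dog quick quick dog dog quick west quick dog dog quick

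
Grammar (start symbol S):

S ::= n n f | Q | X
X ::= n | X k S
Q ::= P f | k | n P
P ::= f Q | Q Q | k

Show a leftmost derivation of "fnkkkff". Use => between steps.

S => Q => Pf => fQf => fPff => fQQff => fnPQff => fnQQQff => fnkQQff => fnkkQff => fnkkkff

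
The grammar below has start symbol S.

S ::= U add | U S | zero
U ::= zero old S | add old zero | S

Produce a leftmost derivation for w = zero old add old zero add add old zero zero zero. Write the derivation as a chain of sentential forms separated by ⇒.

S ⇒ U S ⇒ zero old S S ⇒ zero old U S S ⇒ zero old S S S ⇒ zero old U add S S ⇒ zero old add old zero add S S ⇒ zero old add old zero add U S S ⇒ zero old add old zero add add old zero S S ⇒ zero old add old zero add add old zero zero S ⇒ zero old add old zero add add old zero zero zero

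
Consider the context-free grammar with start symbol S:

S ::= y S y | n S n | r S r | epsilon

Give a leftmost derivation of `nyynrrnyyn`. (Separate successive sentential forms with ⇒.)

S ⇒ nSn ⇒ nySyn ⇒ nyySyyn ⇒ nyynSnyyn ⇒ nyynrSrnyyn ⇒ nyynrrnyyn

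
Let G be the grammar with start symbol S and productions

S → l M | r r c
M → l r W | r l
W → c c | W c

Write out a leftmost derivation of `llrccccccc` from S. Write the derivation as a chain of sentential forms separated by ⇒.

S ⇒ lM ⇒ llrW ⇒ llrWc ⇒ llrWcc ⇒ llrWccc ⇒ llrWcccc ⇒ llrWccccc ⇒ llrccccccc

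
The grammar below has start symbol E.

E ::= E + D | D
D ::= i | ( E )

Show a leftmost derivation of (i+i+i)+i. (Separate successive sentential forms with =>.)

E=>E+D=>D+D=>(E)+D=>(E+D)+D=>(E+D+D)+D=>(D+D+D)+D=>(i+D+D)+D=>(i+i+D)+D=>(i+i+i)+D=>(i+i+i)+i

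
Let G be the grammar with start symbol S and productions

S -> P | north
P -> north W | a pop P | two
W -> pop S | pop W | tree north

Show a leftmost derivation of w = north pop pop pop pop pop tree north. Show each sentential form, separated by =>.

S => P   [S -> P]
P => north W   [P -> north W]
north W => north pop W   [W -> pop W]
north pop W => north pop pop W   [W -> pop W]
north pop pop W => north pop pop pop W   [W -> pop W]
north pop pop pop W => north pop pop pop pop W   [W -> pop W]
north pop pop pop pop W => north pop pop pop pop pop W   [W -> pop W]
north pop pop pop pop pop W => north pop pop pop pop pop tree north   [W -> tree north]

S => P => north W => north pop W => north pop pop W => north pop pop pop W => north pop pop pop pop W => north pop pop pop pop pop W => north pop pop pop pop pop tree north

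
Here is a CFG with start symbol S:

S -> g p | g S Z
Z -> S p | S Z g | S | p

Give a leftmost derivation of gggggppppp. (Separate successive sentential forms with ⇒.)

S⇒gSZ⇒ggSZZ⇒gggSZZZ⇒ggggSZZZZ⇒gggggpZZZZ⇒gggggppZZZ⇒gggggpppZZ⇒gggggppppZ⇒gggggppppp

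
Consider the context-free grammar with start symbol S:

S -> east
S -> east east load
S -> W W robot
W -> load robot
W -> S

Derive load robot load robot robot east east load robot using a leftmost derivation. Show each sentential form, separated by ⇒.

S ⇒ W W robot   [S -> W W robot]
W W robot ⇒ S W robot   [W -> S]
S W robot ⇒ W W robot W robot   [S -> W W robot]
W W robot W robot ⇒ load robot W robot W robot   [W -> load robot]
load robot W robot W robot ⇒ load robot load robot robot W robot   [W -> load robot]
load robot load robot robot W robot ⇒ load robot load robot robot S robot   [W -> S]
load robot load robot robot S robot ⇒ load robot load robot robot east east load robot   [S -> east east load]

S ⇒ W W robot ⇒ S W robot ⇒ W W robot W robot ⇒ load robot W robot W robot ⇒ load robot load robot robot W robot ⇒ load robot load robot robot S robot ⇒ load robot load robot robot east east load robot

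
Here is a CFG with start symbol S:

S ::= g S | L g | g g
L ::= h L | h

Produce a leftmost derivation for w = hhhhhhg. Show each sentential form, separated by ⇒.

S ⇒ Lg   [S ::= L g]
Lg ⇒ hLg   [L ::= h L]
hLg ⇒ hhLg   [L ::= h L]
hhLg ⇒ hhhLg   [L ::= h L]
hhhLg ⇒ hhhhLg   [L ::= h L]
hhhhLg ⇒ hhhhhLg   [L ::= h L]
hhhhhLg ⇒ hhhhhhg   [L ::= h]

S ⇒ Lg ⇒ hLg ⇒ hhLg ⇒ hhhLg ⇒ hhhhLg ⇒ hhhhhLg ⇒ hhhhhhg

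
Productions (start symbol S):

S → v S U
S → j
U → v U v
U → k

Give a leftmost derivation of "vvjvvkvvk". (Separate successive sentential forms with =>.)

S=>vSU=>vvSUU=>vvjUU=>vvjvUvU=>vvjvvUvvU=>vvjvvkvvU=>vvjvvkvvk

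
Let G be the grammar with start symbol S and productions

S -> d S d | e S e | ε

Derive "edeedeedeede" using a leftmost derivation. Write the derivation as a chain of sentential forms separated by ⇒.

S ⇒ eSe   [S -> e S e]
eSe ⇒ edSde   [S -> d S d]
edSde ⇒ edeSede   [S -> e S e]
edeSede ⇒ edeeSeede   [S -> e S e]
edeeSeede ⇒ edeedSdeede   [S -> d S d]
edeedSdeede ⇒ edeedeSedeede   [S -> e S e]
edeedeSedeede ⇒ edeedeedeede   [S -> ε]

S ⇒ eSe ⇒ edSde ⇒ edeSede ⇒ edeeSeede ⇒ edeedSdeede ⇒ edeedeSedeede ⇒ edeedeedeede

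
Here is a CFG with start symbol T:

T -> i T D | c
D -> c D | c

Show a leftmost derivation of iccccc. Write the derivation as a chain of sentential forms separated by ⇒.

T ⇒ iTD ⇒ icD ⇒ iccD ⇒ icccD ⇒ iccccD ⇒ iccccc

T ⇒ iTD   [T -> i T D]
iTD ⇒ icD   [T -> c]
icD ⇒ iccD   [D -> c D]
iccD ⇒ icccD   [D -> c D]
icccD ⇒ iccccD   [D -> c D]
iccccD ⇒ iccccc   [D -> c]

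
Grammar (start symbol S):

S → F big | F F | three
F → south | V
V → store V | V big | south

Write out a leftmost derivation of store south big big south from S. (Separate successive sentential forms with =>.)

S => F F => V F => V big F => store V big F => store V big big F => store south big big F => store south big big south

S => F F   [S → F F]
F F => V F   [F → V]
V F => V big F   [V → V big]
V big F => store V big F   [V → store V]
store V big F => store V big big F   [V → V big]
store V big big F => store south big big F   [V → south]
store south big big F => store south big big south   [F → south]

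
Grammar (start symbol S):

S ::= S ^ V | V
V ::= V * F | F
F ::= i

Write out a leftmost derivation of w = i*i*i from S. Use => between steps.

S => V   [S ::= V]
V => V*F   [V ::= V * F]
V*F => V*F*F   [V ::= V * F]
V*F*F => F*F*F   [V ::= F]
F*F*F => i*F*F   [F ::= i]
i*F*F => i*i*F   [F ::= i]
i*i*F => i*i*i   [F ::= i]

S=>V=>V*F=>V*F*F=>F*F*F=>i*F*F=>i*i*F=>i*i*i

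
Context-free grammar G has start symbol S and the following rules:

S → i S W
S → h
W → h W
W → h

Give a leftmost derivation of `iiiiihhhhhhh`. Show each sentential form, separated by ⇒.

S⇒iSW⇒iiSWW⇒iiiSWWW⇒iiiiSWWWW⇒iiiiiSWWWWW⇒iiiiihWWWWW⇒iiiiihhWWWWW⇒iiiiihhhWWWW⇒iiiiihhhhWWW⇒iiiiihhhhhWW⇒iiiiihhhhhhW⇒iiiiihhhhhhh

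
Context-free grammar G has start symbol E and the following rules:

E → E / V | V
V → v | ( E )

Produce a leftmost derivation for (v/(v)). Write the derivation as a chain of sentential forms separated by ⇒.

E⇒V⇒(E)⇒(E/V)⇒(V/V)⇒(v/V)⇒(v/(E))⇒(v/(V))⇒(v/(v))

E ⇒ V   [E → V]
V ⇒ (E)   [V → ( E )]
(E) ⇒ (E/V)   [E → E / V]
(E/V) ⇒ (V/V)   [E → V]
(V/V) ⇒ (v/V)   [V → v]
(v/V) ⇒ (v/(E))   [V → ( E )]
(v/(E)) ⇒ (v/(V))   [E → V]
(v/(V)) ⇒ (v/(v))   [V → v]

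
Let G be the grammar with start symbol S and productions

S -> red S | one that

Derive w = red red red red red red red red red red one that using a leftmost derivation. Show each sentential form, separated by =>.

S => red S => red red S => red red red S => red red red red S => red red red red red S => red red red red red red S => red red red red red red red S => red red red red red red red red S => red red red red red red red red red S => red red red red red red red red red red S => red red red red red red red red red red one that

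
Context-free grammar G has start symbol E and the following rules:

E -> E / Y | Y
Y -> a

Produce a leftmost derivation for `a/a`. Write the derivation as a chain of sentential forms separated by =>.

E=>E/Y=>Y/Y=>a/Y=>a/a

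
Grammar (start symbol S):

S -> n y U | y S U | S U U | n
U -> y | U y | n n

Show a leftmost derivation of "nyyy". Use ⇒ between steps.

S ⇒ nyU ⇒ nyUy ⇒ nyyy

S ⇒ nyU   [S -> n y U]
nyU ⇒ nyUy   [U -> U y]
nyUy ⇒ nyyy   [U -> y]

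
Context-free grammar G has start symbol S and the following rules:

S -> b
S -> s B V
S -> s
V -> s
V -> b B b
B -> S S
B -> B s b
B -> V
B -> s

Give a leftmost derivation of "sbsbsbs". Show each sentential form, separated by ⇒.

S ⇒ sBV ⇒ sBsbV ⇒ sVsbV ⇒ sbBbsbV ⇒ sbVbsbV ⇒ sbsbsbV ⇒ sbsbsbs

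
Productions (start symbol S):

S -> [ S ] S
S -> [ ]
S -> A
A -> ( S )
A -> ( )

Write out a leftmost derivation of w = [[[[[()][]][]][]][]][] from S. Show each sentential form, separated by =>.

S => [S]S   [S -> [ S ] S]
[S]S => [[S]S]S   [S -> [ S ] S]
[[S]S]S => [[[S]S]S]S   [S -> [ S ] S]
[[[S]S]S]S => [[[[S]S]S]S]S   [S -> [ S ] S]
[[[[S]S]S]S]S => [[[[[S]S]S]S]S]S   [S -> [ S ] S]
[[[[[S]S]S]S]S]S => [[[[[A]S]S]S]S]S   [S -> A]
[[[[[A]S]S]S]S]S => [[[[[()]S]S]S]S]S   [A -> ( )]
[[[[[()]S]S]S]S]S => [[[[[()][]]S]S]S]S   [S -> [ ]]
[[[[[()][]]S]S]S]S => [[[[[()][]][]]S]S]S   [S -> [ ]]
[[[[[()][]][]]S]S]S => [[[[[()][]][]][]]S]S   [S -> [ ]]
[[[[[()][]][]][]]S]S => [[[[[()][]][]][]][]]S   [S -> [ ]]
[[[[[()][]][]][]][]]S => [[[[[()][]][]][]][]][]   [S -> [ ]]

S=>[S]S=>[[S]S]S=>[[[S]S]S]S=>[[[[S]S]S]S]S=>[[[[[S]S]S]S]S]S=>[[[[[A]S]S]S]S]S=>[[[[[()]S]S]S]S]S=>[[[[[()][]]S]S]S]S=>[[[[[()][]][]]S]S]S=>[[[[[()][]][]][]]S]S=>[[[[[()][]][]][]][]]S=>[[[[[()][]][]][]][]][]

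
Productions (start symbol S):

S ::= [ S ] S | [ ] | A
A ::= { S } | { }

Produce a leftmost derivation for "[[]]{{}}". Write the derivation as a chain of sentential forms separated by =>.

S => [S]S => [[]]S => [[]]A => [[]]{S} => [[]]{A} => [[]]{{}}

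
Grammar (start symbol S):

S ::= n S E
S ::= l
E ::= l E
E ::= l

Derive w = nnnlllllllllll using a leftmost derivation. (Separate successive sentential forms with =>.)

S=>nSE=>nnSEE=>nnnSEEE=>nnnlEEE=>nnnllEEE=>nnnlllEEE=>nnnllllEEE=>nnnlllllEEE=>nnnllllllEEE=>nnnlllllllEEE=>nnnllllllllEE=>nnnlllllllllE=>nnnllllllllllE=>nnnlllllllllll

S => nSE   [S ::= n S E]
nSE => nnSEE   [S ::= n S E]
nnSEE => nnnSEEE   [S ::= n S E]
nnnSEEE => nnnlEEE   [S ::= l]
nnnlEEE => nnnllEEE   [E ::= l E]
nnnllEEE => nnnlllEEE   [E ::= l E]
nnnlllEEE => nnnllllEEE   [E ::= l E]
nnnllllEEE => nnnlllllEEE   [E ::= l E]
nnnlllllEEE => nnnllllllEEE   [E ::= l E]
nnnllllllEEE => nnnlllllllEEE   [E ::= l E]
nnnlllllllEEE => nnnllllllllEE   [E ::= l]
nnnllllllllEE => nnnlllllllllE   [E ::= l]
nnnlllllllllE => nnnllllllllllE   [E ::= l E]
nnnllllllllllE => nnnlllllllllll   [E ::= l]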